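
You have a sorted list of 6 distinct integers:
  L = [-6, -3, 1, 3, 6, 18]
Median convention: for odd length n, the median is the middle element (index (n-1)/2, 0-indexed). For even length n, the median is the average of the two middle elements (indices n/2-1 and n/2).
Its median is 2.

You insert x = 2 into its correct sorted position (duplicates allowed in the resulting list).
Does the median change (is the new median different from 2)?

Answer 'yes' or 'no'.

Answer: no

Derivation:
Old median = 2
Insert x = 2
New median = 2
Changed? no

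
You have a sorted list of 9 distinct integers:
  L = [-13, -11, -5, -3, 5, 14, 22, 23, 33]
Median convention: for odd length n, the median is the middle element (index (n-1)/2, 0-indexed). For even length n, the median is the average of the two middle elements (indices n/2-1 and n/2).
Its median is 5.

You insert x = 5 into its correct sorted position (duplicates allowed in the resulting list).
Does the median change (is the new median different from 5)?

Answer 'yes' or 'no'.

Answer: no

Derivation:
Old median = 5
Insert x = 5
New median = 5
Changed? no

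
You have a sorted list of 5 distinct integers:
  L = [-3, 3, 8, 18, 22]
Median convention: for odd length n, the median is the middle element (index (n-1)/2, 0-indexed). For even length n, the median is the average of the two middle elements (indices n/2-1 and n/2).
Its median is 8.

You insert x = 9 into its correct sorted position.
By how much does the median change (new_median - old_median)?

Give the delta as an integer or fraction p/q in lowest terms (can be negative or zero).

Old median = 8
After inserting x = 9: new sorted = [-3, 3, 8, 9, 18, 22]
New median = 17/2
Delta = 17/2 - 8 = 1/2

Answer: 1/2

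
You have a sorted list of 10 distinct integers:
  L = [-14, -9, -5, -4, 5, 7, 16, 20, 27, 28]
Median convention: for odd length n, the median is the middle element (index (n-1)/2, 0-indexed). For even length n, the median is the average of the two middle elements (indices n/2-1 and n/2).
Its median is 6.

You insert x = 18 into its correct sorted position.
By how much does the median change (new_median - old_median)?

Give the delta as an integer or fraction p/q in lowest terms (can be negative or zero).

Answer: 1

Derivation:
Old median = 6
After inserting x = 18: new sorted = [-14, -9, -5, -4, 5, 7, 16, 18, 20, 27, 28]
New median = 7
Delta = 7 - 6 = 1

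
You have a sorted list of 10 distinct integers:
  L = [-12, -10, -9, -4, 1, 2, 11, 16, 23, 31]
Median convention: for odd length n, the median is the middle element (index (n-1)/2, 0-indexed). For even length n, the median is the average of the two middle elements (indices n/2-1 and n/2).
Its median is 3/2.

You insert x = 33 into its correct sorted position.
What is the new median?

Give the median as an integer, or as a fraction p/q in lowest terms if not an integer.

Old list (sorted, length 10): [-12, -10, -9, -4, 1, 2, 11, 16, 23, 31]
Old median = 3/2
Insert x = 33
Old length even (10). Middle pair: indices 4,5 = 1,2.
New length odd (11). New median = single middle element.
x = 33: 10 elements are < x, 0 elements are > x.
New sorted list: [-12, -10, -9, -4, 1, 2, 11, 16, 23, 31, 33]
New median = 2

Answer: 2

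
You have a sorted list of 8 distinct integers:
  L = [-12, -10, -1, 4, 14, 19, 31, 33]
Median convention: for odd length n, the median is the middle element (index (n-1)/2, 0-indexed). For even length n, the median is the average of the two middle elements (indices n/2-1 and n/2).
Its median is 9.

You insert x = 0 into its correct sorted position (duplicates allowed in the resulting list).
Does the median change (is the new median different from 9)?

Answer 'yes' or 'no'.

Old median = 9
Insert x = 0
New median = 4
Changed? yes

Answer: yes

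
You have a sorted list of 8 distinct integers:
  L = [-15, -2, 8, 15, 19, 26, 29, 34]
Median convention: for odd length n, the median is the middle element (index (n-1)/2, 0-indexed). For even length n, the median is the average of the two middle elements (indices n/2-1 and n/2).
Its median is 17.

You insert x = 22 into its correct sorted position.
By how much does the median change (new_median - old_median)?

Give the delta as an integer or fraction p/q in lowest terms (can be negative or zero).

Answer: 2

Derivation:
Old median = 17
After inserting x = 22: new sorted = [-15, -2, 8, 15, 19, 22, 26, 29, 34]
New median = 19
Delta = 19 - 17 = 2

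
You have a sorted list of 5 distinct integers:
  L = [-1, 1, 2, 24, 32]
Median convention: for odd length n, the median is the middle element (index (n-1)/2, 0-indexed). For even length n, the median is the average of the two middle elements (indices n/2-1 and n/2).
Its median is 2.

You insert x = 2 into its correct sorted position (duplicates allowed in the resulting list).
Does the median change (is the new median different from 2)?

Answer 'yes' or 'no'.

Answer: no

Derivation:
Old median = 2
Insert x = 2
New median = 2
Changed? no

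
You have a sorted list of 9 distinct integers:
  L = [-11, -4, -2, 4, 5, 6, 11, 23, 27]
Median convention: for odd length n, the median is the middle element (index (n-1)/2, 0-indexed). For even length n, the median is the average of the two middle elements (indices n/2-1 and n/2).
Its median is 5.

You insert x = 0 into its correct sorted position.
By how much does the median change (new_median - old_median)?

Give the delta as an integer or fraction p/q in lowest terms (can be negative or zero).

Answer: -1/2

Derivation:
Old median = 5
After inserting x = 0: new sorted = [-11, -4, -2, 0, 4, 5, 6, 11, 23, 27]
New median = 9/2
Delta = 9/2 - 5 = -1/2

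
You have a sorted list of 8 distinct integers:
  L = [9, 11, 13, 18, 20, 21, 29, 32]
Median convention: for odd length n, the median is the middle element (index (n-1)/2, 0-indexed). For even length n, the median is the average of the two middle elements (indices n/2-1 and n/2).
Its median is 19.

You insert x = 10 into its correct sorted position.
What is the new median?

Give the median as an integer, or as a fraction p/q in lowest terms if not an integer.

Answer: 18

Derivation:
Old list (sorted, length 8): [9, 11, 13, 18, 20, 21, 29, 32]
Old median = 19
Insert x = 10
Old length even (8). Middle pair: indices 3,4 = 18,20.
New length odd (9). New median = single middle element.
x = 10: 1 elements are < x, 7 elements are > x.
New sorted list: [9, 10, 11, 13, 18, 20, 21, 29, 32]
New median = 18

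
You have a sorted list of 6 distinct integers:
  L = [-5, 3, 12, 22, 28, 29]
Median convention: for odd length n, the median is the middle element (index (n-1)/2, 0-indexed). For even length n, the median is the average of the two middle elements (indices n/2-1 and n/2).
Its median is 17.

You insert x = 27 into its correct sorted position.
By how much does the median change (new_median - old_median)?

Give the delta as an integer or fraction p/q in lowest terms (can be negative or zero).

Answer: 5

Derivation:
Old median = 17
After inserting x = 27: new sorted = [-5, 3, 12, 22, 27, 28, 29]
New median = 22
Delta = 22 - 17 = 5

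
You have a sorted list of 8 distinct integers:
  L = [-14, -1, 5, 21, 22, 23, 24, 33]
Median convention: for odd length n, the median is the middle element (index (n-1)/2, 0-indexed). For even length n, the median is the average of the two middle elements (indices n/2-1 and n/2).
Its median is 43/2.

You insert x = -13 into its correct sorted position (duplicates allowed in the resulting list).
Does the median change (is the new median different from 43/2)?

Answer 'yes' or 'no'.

Answer: yes

Derivation:
Old median = 43/2
Insert x = -13
New median = 21
Changed? yes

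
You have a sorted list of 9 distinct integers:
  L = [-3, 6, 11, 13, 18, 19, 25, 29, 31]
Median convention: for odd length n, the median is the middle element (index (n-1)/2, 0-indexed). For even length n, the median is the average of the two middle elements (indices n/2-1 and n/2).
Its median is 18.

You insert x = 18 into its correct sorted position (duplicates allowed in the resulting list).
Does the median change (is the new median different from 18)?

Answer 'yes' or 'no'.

Answer: no

Derivation:
Old median = 18
Insert x = 18
New median = 18
Changed? no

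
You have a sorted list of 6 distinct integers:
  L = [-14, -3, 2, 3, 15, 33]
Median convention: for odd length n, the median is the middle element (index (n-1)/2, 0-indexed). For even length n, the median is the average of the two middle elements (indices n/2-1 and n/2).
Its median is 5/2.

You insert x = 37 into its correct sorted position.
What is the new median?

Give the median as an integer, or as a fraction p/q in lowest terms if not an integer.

Answer: 3

Derivation:
Old list (sorted, length 6): [-14, -3, 2, 3, 15, 33]
Old median = 5/2
Insert x = 37
Old length even (6). Middle pair: indices 2,3 = 2,3.
New length odd (7). New median = single middle element.
x = 37: 6 elements are < x, 0 elements are > x.
New sorted list: [-14, -3, 2, 3, 15, 33, 37]
New median = 3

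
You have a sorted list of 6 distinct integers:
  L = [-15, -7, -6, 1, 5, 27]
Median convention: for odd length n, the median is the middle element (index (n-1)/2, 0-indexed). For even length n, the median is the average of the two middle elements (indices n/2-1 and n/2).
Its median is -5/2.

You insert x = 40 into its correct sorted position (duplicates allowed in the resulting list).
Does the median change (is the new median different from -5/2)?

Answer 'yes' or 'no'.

Old median = -5/2
Insert x = 40
New median = 1
Changed? yes

Answer: yes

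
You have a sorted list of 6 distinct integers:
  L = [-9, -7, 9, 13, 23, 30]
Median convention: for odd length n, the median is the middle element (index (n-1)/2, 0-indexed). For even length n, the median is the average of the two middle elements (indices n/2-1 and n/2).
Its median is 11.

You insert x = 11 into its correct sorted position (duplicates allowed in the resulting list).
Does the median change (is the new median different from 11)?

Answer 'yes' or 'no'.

Old median = 11
Insert x = 11
New median = 11
Changed? no

Answer: no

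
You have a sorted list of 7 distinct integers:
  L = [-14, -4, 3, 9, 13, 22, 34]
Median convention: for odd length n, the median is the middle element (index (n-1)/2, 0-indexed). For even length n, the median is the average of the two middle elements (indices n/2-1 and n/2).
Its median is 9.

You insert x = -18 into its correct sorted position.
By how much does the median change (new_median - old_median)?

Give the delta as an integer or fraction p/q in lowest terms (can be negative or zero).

Old median = 9
After inserting x = -18: new sorted = [-18, -14, -4, 3, 9, 13, 22, 34]
New median = 6
Delta = 6 - 9 = -3

Answer: -3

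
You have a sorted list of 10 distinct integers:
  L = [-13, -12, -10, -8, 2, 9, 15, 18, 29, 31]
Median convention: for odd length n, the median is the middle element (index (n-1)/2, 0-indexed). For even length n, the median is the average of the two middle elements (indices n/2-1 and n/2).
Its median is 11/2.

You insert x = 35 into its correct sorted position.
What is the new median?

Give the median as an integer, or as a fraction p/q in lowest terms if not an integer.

Old list (sorted, length 10): [-13, -12, -10, -8, 2, 9, 15, 18, 29, 31]
Old median = 11/2
Insert x = 35
Old length even (10). Middle pair: indices 4,5 = 2,9.
New length odd (11). New median = single middle element.
x = 35: 10 elements are < x, 0 elements are > x.
New sorted list: [-13, -12, -10, -8, 2, 9, 15, 18, 29, 31, 35]
New median = 9

Answer: 9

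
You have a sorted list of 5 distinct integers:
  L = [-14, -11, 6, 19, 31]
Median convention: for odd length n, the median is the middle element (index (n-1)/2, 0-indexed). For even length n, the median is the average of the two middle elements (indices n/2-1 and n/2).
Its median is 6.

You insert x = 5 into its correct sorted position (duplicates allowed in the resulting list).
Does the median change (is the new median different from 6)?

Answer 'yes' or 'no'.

Answer: yes

Derivation:
Old median = 6
Insert x = 5
New median = 11/2
Changed? yes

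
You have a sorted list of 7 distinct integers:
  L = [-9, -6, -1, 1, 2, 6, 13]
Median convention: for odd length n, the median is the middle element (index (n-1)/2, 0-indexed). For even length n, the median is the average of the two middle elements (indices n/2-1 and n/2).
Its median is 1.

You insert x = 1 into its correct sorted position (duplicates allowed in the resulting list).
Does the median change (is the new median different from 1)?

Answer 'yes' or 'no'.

Answer: no

Derivation:
Old median = 1
Insert x = 1
New median = 1
Changed? no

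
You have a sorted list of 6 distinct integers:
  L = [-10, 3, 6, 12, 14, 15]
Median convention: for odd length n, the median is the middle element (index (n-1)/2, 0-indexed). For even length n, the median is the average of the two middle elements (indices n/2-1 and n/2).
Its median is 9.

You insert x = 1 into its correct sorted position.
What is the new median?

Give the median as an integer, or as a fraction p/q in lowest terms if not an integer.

Old list (sorted, length 6): [-10, 3, 6, 12, 14, 15]
Old median = 9
Insert x = 1
Old length even (6). Middle pair: indices 2,3 = 6,12.
New length odd (7). New median = single middle element.
x = 1: 1 elements are < x, 5 elements are > x.
New sorted list: [-10, 1, 3, 6, 12, 14, 15]
New median = 6

Answer: 6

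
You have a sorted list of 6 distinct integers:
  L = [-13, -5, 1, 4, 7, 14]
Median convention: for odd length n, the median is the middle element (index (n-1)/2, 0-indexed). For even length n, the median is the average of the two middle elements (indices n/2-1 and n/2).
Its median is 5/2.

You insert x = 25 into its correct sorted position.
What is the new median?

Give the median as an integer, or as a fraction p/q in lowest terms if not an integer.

Answer: 4

Derivation:
Old list (sorted, length 6): [-13, -5, 1, 4, 7, 14]
Old median = 5/2
Insert x = 25
Old length even (6). Middle pair: indices 2,3 = 1,4.
New length odd (7). New median = single middle element.
x = 25: 6 elements are < x, 0 elements are > x.
New sorted list: [-13, -5, 1, 4, 7, 14, 25]
New median = 4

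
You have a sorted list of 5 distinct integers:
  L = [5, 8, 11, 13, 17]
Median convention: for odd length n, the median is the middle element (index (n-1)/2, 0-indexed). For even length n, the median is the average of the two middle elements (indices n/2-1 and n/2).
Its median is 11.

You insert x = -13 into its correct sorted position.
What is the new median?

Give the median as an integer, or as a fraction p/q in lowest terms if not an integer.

Answer: 19/2

Derivation:
Old list (sorted, length 5): [5, 8, 11, 13, 17]
Old median = 11
Insert x = -13
Old length odd (5). Middle was index 2 = 11.
New length even (6). New median = avg of two middle elements.
x = -13: 0 elements are < x, 5 elements are > x.
New sorted list: [-13, 5, 8, 11, 13, 17]
New median = 19/2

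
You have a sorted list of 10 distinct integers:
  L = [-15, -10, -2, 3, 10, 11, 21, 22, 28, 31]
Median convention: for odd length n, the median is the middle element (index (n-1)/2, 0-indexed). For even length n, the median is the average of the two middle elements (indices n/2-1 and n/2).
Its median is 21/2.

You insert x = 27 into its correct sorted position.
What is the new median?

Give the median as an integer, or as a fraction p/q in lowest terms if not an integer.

Old list (sorted, length 10): [-15, -10, -2, 3, 10, 11, 21, 22, 28, 31]
Old median = 21/2
Insert x = 27
Old length even (10). Middle pair: indices 4,5 = 10,11.
New length odd (11). New median = single middle element.
x = 27: 8 elements are < x, 2 elements are > x.
New sorted list: [-15, -10, -2, 3, 10, 11, 21, 22, 27, 28, 31]
New median = 11

Answer: 11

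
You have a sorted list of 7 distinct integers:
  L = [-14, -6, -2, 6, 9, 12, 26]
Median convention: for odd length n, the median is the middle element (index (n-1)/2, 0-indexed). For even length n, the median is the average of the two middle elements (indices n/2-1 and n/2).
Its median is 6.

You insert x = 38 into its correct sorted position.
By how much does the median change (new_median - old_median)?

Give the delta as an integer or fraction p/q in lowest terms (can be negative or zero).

Answer: 3/2

Derivation:
Old median = 6
After inserting x = 38: new sorted = [-14, -6, -2, 6, 9, 12, 26, 38]
New median = 15/2
Delta = 15/2 - 6 = 3/2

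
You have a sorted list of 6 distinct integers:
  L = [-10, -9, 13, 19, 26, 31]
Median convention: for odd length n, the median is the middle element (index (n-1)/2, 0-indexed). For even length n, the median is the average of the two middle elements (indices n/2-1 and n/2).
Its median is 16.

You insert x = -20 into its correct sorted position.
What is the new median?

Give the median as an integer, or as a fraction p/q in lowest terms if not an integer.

Answer: 13

Derivation:
Old list (sorted, length 6): [-10, -9, 13, 19, 26, 31]
Old median = 16
Insert x = -20
Old length even (6). Middle pair: indices 2,3 = 13,19.
New length odd (7). New median = single middle element.
x = -20: 0 elements are < x, 6 elements are > x.
New sorted list: [-20, -10, -9, 13, 19, 26, 31]
New median = 13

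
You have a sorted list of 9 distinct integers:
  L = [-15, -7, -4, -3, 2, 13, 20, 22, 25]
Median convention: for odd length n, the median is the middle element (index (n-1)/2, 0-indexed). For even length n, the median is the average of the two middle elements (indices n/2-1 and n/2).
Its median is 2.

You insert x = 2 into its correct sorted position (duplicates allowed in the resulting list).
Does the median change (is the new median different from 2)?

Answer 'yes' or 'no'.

Answer: no

Derivation:
Old median = 2
Insert x = 2
New median = 2
Changed? no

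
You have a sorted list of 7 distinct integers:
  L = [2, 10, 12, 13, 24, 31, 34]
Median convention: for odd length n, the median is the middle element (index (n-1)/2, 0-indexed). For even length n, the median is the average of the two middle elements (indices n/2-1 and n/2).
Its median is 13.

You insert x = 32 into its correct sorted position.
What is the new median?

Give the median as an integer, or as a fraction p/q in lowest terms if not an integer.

Old list (sorted, length 7): [2, 10, 12, 13, 24, 31, 34]
Old median = 13
Insert x = 32
Old length odd (7). Middle was index 3 = 13.
New length even (8). New median = avg of two middle elements.
x = 32: 6 elements are < x, 1 elements are > x.
New sorted list: [2, 10, 12, 13, 24, 31, 32, 34]
New median = 37/2

Answer: 37/2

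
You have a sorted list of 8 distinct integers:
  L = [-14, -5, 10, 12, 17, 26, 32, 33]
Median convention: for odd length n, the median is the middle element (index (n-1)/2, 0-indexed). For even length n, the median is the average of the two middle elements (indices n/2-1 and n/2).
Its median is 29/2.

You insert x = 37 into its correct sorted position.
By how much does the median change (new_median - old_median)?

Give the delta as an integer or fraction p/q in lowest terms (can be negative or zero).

Answer: 5/2

Derivation:
Old median = 29/2
After inserting x = 37: new sorted = [-14, -5, 10, 12, 17, 26, 32, 33, 37]
New median = 17
Delta = 17 - 29/2 = 5/2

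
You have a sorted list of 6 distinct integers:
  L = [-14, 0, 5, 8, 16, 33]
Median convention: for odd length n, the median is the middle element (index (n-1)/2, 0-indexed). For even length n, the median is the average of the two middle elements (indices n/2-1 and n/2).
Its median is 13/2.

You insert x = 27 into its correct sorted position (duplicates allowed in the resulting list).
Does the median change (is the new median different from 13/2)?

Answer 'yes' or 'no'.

Answer: yes

Derivation:
Old median = 13/2
Insert x = 27
New median = 8
Changed? yes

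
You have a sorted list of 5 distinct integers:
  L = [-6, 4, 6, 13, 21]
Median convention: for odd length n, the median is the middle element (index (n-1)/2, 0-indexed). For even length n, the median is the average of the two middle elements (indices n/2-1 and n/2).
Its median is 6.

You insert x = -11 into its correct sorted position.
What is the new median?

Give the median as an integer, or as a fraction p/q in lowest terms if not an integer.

Old list (sorted, length 5): [-6, 4, 6, 13, 21]
Old median = 6
Insert x = -11
Old length odd (5). Middle was index 2 = 6.
New length even (6). New median = avg of two middle elements.
x = -11: 0 elements are < x, 5 elements are > x.
New sorted list: [-11, -6, 4, 6, 13, 21]
New median = 5

Answer: 5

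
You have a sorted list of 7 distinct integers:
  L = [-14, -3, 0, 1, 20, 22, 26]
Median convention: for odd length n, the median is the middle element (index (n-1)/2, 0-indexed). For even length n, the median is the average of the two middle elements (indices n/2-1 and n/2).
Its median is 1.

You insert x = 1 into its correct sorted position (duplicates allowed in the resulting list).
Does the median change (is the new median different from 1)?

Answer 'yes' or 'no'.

Old median = 1
Insert x = 1
New median = 1
Changed? no

Answer: no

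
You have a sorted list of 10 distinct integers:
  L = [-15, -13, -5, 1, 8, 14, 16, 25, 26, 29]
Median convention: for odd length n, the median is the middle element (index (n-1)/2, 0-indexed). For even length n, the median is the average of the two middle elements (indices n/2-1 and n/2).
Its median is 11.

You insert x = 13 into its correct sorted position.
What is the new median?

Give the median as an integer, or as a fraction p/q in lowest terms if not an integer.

Answer: 13

Derivation:
Old list (sorted, length 10): [-15, -13, -5, 1, 8, 14, 16, 25, 26, 29]
Old median = 11
Insert x = 13
Old length even (10). Middle pair: indices 4,5 = 8,14.
New length odd (11). New median = single middle element.
x = 13: 5 elements are < x, 5 elements are > x.
New sorted list: [-15, -13, -5, 1, 8, 13, 14, 16, 25, 26, 29]
New median = 13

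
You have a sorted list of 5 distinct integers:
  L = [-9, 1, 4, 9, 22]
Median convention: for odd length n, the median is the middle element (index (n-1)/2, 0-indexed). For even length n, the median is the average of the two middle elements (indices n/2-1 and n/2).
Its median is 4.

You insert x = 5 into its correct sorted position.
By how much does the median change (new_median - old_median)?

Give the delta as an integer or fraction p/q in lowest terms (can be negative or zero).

Answer: 1/2

Derivation:
Old median = 4
After inserting x = 5: new sorted = [-9, 1, 4, 5, 9, 22]
New median = 9/2
Delta = 9/2 - 4 = 1/2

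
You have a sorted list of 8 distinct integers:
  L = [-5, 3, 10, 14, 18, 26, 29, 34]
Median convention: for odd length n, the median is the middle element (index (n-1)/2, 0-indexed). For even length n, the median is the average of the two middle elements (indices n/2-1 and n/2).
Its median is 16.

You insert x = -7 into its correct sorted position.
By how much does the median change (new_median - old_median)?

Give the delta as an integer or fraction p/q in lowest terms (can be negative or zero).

Old median = 16
After inserting x = -7: new sorted = [-7, -5, 3, 10, 14, 18, 26, 29, 34]
New median = 14
Delta = 14 - 16 = -2

Answer: -2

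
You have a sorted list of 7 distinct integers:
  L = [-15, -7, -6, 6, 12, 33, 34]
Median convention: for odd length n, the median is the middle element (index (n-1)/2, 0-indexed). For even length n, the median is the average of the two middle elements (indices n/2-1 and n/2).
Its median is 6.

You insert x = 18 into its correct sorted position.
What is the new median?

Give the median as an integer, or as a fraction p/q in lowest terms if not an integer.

Old list (sorted, length 7): [-15, -7, -6, 6, 12, 33, 34]
Old median = 6
Insert x = 18
Old length odd (7). Middle was index 3 = 6.
New length even (8). New median = avg of two middle elements.
x = 18: 5 elements are < x, 2 elements are > x.
New sorted list: [-15, -7, -6, 6, 12, 18, 33, 34]
New median = 9

Answer: 9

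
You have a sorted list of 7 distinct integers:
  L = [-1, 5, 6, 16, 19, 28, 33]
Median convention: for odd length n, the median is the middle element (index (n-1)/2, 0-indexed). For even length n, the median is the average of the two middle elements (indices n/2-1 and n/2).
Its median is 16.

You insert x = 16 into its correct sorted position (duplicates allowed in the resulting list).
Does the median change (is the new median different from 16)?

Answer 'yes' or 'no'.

Old median = 16
Insert x = 16
New median = 16
Changed? no

Answer: no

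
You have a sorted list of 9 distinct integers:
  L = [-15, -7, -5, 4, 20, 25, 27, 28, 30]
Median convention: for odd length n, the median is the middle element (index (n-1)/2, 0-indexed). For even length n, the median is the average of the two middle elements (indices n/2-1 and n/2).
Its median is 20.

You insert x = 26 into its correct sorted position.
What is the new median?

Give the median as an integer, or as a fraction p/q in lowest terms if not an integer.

Old list (sorted, length 9): [-15, -7, -5, 4, 20, 25, 27, 28, 30]
Old median = 20
Insert x = 26
Old length odd (9). Middle was index 4 = 20.
New length even (10). New median = avg of two middle elements.
x = 26: 6 elements are < x, 3 elements are > x.
New sorted list: [-15, -7, -5, 4, 20, 25, 26, 27, 28, 30]
New median = 45/2

Answer: 45/2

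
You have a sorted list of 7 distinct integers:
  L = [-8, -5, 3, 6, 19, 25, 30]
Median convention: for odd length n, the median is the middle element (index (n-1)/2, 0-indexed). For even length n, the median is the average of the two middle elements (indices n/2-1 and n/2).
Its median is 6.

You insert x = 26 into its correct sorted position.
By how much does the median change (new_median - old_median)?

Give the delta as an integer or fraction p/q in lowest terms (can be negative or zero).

Old median = 6
After inserting x = 26: new sorted = [-8, -5, 3, 6, 19, 25, 26, 30]
New median = 25/2
Delta = 25/2 - 6 = 13/2

Answer: 13/2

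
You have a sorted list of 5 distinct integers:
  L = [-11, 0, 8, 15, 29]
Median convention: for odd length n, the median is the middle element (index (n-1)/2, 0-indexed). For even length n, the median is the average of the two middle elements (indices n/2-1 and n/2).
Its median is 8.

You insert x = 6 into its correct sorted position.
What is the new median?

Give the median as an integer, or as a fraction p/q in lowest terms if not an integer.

Old list (sorted, length 5): [-11, 0, 8, 15, 29]
Old median = 8
Insert x = 6
Old length odd (5). Middle was index 2 = 8.
New length even (6). New median = avg of two middle elements.
x = 6: 2 elements are < x, 3 elements are > x.
New sorted list: [-11, 0, 6, 8, 15, 29]
New median = 7

Answer: 7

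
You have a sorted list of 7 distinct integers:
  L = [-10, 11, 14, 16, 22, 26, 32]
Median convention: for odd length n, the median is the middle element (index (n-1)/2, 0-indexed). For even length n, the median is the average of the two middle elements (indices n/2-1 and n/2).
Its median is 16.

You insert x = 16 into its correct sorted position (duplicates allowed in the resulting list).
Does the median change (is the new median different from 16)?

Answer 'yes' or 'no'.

Old median = 16
Insert x = 16
New median = 16
Changed? no

Answer: no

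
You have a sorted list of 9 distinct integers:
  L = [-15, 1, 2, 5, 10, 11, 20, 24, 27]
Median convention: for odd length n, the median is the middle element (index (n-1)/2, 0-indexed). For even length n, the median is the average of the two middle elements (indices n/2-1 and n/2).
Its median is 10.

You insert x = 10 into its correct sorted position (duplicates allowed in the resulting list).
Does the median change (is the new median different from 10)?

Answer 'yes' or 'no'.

Answer: no

Derivation:
Old median = 10
Insert x = 10
New median = 10
Changed? no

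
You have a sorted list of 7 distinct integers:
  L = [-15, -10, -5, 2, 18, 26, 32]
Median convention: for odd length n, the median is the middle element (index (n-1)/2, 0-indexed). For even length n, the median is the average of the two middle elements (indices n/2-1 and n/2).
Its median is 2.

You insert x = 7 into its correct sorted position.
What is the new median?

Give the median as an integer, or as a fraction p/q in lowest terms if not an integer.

Answer: 9/2

Derivation:
Old list (sorted, length 7): [-15, -10, -5, 2, 18, 26, 32]
Old median = 2
Insert x = 7
Old length odd (7). Middle was index 3 = 2.
New length even (8). New median = avg of two middle elements.
x = 7: 4 elements are < x, 3 elements are > x.
New sorted list: [-15, -10, -5, 2, 7, 18, 26, 32]
New median = 9/2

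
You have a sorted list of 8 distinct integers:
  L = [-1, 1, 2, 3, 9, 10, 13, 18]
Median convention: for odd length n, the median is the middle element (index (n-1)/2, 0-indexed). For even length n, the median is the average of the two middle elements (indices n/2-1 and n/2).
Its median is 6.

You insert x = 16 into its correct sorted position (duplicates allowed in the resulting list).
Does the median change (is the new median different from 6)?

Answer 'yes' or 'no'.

Answer: yes

Derivation:
Old median = 6
Insert x = 16
New median = 9
Changed? yes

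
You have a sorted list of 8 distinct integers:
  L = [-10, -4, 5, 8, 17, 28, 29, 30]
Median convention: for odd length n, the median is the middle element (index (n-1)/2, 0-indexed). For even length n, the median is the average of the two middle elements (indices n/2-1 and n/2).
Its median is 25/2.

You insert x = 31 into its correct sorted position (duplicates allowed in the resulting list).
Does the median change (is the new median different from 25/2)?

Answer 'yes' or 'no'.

Answer: yes

Derivation:
Old median = 25/2
Insert x = 31
New median = 17
Changed? yes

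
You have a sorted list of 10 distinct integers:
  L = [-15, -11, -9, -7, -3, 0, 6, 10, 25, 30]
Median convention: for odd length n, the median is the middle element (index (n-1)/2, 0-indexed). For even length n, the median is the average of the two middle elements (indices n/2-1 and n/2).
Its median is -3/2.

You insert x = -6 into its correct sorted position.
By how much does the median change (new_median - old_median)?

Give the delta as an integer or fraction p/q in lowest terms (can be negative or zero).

Answer: -3/2

Derivation:
Old median = -3/2
After inserting x = -6: new sorted = [-15, -11, -9, -7, -6, -3, 0, 6, 10, 25, 30]
New median = -3
Delta = -3 - -3/2 = -3/2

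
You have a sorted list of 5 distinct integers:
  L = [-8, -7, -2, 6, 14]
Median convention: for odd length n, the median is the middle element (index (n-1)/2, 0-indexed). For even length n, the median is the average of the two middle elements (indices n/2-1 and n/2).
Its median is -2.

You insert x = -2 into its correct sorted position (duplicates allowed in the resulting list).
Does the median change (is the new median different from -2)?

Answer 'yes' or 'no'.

Old median = -2
Insert x = -2
New median = -2
Changed? no

Answer: no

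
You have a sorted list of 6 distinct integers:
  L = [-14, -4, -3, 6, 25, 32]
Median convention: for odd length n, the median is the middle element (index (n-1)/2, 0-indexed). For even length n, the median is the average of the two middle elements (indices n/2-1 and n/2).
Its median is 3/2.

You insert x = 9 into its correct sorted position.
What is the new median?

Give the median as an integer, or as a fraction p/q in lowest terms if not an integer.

Old list (sorted, length 6): [-14, -4, -3, 6, 25, 32]
Old median = 3/2
Insert x = 9
Old length even (6). Middle pair: indices 2,3 = -3,6.
New length odd (7). New median = single middle element.
x = 9: 4 elements are < x, 2 elements are > x.
New sorted list: [-14, -4, -3, 6, 9, 25, 32]
New median = 6

Answer: 6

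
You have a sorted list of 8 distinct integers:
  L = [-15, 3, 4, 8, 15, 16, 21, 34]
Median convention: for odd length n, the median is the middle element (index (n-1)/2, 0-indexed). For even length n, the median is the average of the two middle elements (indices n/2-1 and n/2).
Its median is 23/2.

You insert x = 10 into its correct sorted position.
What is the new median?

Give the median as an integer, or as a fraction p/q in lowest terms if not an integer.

Old list (sorted, length 8): [-15, 3, 4, 8, 15, 16, 21, 34]
Old median = 23/2
Insert x = 10
Old length even (8). Middle pair: indices 3,4 = 8,15.
New length odd (9). New median = single middle element.
x = 10: 4 elements are < x, 4 elements are > x.
New sorted list: [-15, 3, 4, 8, 10, 15, 16, 21, 34]
New median = 10

Answer: 10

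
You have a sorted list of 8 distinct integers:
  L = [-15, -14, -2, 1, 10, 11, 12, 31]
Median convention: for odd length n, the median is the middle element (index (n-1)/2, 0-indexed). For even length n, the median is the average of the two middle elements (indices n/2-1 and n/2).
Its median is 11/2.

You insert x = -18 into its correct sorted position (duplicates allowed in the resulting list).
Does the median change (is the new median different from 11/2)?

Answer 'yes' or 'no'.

Old median = 11/2
Insert x = -18
New median = 1
Changed? yes

Answer: yes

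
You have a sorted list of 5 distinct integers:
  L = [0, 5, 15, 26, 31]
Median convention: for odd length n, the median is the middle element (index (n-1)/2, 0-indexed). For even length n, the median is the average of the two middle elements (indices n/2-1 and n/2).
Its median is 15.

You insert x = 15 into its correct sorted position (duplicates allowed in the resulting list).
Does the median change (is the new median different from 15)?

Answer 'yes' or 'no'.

Answer: no

Derivation:
Old median = 15
Insert x = 15
New median = 15
Changed? no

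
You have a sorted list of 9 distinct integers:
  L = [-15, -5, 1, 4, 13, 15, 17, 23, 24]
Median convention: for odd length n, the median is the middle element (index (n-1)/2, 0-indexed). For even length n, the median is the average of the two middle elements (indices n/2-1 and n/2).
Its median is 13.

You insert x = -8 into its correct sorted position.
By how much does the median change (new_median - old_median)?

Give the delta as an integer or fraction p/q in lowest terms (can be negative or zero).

Old median = 13
After inserting x = -8: new sorted = [-15, -8, -5, 1, 4, 13, 15, 17, 23, 24]
New median = 17/2
Delta = 17/2 - 13 = -9/2

Answer: -9/2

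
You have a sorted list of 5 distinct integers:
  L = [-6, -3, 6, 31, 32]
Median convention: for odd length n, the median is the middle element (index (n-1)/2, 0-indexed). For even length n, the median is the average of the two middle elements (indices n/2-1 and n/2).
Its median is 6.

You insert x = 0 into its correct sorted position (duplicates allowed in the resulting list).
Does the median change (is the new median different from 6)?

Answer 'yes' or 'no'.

Old median = 6
Insert x = 0
New median = 3
Changed? yes

Answer: yes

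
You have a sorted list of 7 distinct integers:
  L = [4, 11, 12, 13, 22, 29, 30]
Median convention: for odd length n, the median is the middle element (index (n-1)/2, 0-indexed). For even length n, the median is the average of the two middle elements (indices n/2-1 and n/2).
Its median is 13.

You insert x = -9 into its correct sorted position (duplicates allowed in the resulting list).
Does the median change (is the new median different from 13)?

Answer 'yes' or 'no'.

Answer: yes

Derivation:
Old median = 13
Insert x = -9
New median = 25/2
Changed? yes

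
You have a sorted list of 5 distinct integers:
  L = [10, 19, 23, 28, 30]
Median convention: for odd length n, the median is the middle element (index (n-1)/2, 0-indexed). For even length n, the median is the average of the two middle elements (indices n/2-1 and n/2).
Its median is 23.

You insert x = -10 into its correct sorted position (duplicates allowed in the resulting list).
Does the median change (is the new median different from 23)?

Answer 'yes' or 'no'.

Old median = 23
Insert x = -10
New median = 21
Changed? yes

Answer: yes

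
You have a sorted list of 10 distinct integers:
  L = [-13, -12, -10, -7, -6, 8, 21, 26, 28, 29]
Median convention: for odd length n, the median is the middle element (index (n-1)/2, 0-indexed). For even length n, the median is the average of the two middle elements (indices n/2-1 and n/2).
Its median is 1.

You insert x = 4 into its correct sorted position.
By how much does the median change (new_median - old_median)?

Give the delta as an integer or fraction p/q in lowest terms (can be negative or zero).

Old median = 1
After inserting x = 4: new sorted = [-13, -12, -10, -7, -6, 4, 8, 21, 26, 28, 29]
New median = 4
Delta = 4 - 1 = 3

Answer: 3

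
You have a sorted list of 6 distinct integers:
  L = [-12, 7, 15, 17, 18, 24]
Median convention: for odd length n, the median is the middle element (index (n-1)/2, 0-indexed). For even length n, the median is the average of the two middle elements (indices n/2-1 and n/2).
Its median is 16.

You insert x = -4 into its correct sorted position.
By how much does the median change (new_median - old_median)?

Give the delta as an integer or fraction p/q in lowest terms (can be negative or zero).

Answer: -1

Derivation:
Old median = 16
After inserting x = -4: new sorted = [-12, -4, 7, 15, 17, 18, 24]
New median = 15
Delta = 15 - 16 = -1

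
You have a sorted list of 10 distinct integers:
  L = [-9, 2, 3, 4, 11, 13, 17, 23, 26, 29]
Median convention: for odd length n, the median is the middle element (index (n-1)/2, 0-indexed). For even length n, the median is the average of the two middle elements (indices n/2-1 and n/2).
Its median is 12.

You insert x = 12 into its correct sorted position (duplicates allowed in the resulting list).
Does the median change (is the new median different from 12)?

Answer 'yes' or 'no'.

Answer: no

Derivation:
Old median = 12
Insert x = 12
New median = 12
Changed? no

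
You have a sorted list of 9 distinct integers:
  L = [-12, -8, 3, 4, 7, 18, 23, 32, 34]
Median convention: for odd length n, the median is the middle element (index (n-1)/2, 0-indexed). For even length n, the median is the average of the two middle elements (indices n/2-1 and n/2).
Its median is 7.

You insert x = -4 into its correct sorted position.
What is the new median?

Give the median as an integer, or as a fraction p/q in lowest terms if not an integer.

Old list (sorted, length 9): [-12, -8, 3, 4, 7, 18, 23, 32, 34]
Old median = 7
Insert x = -4
Old length odd (9). Middle was index 4 = 7.
New length even (10). New median = avg of two middle elements.
x = -4: 2 elements are < x, 7 elements are > x.
New sorted list: [-12, -8, -4, 3, 4, 7, 18, 23, 32, 34]
New median = 11/2

Answer: 11/2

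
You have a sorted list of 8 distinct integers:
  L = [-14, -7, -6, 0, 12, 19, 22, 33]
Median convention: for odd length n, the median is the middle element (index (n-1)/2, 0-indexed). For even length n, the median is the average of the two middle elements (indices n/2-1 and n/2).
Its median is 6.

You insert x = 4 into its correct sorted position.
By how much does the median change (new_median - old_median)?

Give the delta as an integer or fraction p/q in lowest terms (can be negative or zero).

Old median = 6
After inserting x = 4: new sorted = [-14, -7, -6, 0, 4, 12, 19, 22, 33]
New median = 4
Delta = 4 - 6 = -2

Answer: -2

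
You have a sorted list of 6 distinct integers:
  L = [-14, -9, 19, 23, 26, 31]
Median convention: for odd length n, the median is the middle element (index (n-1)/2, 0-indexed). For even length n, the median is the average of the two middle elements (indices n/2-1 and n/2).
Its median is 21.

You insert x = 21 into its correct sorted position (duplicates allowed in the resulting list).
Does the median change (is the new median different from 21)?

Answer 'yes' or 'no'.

Old median = 21
Insert x = 21
New median = 21
Changed? no

Answer: no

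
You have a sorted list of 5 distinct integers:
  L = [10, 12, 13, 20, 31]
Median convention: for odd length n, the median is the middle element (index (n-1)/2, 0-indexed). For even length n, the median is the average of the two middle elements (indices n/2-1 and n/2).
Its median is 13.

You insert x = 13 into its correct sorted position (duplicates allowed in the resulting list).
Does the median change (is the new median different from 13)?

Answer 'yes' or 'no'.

Answer: no

Derivation:
Old median = 13
Insert x = 13
New median = 13
Changed? no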